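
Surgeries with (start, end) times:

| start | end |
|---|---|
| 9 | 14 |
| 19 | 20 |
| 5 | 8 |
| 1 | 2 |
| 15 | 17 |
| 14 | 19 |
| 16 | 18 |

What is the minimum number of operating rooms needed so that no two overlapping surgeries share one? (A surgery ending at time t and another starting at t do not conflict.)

3

Events (time:±→running): 1:+→1 2:-→0 5:+→1 8:-→0 9:+→1 14:-→0 14:+→1 15:+→2 16:+→3 … peak 3.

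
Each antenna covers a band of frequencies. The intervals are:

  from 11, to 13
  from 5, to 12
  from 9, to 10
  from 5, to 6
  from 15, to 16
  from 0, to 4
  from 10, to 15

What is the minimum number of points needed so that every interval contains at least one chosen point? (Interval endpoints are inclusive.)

Sort by right endpoint; whenever an interval is uncovered, place a point at its right end.
Sorted: [0,4] [5,6] [9,10] [5,12] [11,13] [10,15] [15,16]
{[0,4]} hit by 4; {[5,6]} hit by 6; {[9,10],[5,12]} hit by 10; {[11,13],[10,15]} hit by 13; {[15,16]} hit by 16.
Points: 4, 6, 10, 13, 16 (5 total).

5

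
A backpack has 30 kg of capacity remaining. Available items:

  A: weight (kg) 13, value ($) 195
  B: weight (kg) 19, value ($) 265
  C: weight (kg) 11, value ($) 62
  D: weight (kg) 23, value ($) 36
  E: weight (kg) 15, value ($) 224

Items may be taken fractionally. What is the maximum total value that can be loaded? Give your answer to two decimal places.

Order: A (195/13=15.00) > E (224/15=14.93) > B (265/19=13.95) > C (62/11=5.64) > D (36/23=1.57)
Fill: take A (13 @ 195) → take E (15 @ 224) → take 2/19 of B → 27.89; 30/30 used.
Total value = 446.89

446.89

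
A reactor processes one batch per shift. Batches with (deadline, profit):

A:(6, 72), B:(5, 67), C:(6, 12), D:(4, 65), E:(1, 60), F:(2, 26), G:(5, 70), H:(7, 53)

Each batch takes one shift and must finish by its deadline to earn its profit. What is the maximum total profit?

413

Sort by profit descending; place each in the latest free slot ≤ its deadline.
Profit order: A=72 G=70 B=67 D=65 E=60 H=53 F=26 C=12
Assign: A→slot 6, G→slot 5, B→slot 4, D→slot 3, E→slot 1, H→slot 7, F→slot 2, C skipped.
Slots: [1:E] [2:F] [3:D] [4:B] [5:G] [6:A] [7:H]
Profit = 60 + 26 + 65 + 67 + 70 + 72 + 53 = 413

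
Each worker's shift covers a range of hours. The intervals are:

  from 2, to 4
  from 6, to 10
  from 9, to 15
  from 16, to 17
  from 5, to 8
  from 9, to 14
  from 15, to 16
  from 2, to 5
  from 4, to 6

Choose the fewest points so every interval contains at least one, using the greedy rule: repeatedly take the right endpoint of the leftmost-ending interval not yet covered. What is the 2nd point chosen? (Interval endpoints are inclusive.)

8

Sort by right endpoint; whenever an interval is uncovered, place a point at its right end.
Sorted: [2,4] [2,5] [4,6] [5,8] [6,10] [9,14] [9,15] [15,16] [16,17]
{[2,4],[2,5],[4,6]} hit by 4; {[5,8],[6,10]} hit by 8; {[9,14],[9,15]} hit by 14; {[15,16],[16,17]} hit by 16.
Points: 4, 8, 14, 16 (4 total).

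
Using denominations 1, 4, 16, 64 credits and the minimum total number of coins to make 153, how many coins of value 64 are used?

Use the largest denomination that fits, subtract, and repeat.
153 − 2×64→25 − 1×16→9 − 2×4→1 − 1×1→0
Count of 64: 2

2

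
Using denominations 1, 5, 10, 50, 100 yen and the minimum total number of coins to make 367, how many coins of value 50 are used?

Use the largest denomination that fits, subtract, and repeat.
367 = 3×100 + 1×50 + 1×10 + 1×5 + 2×1
Count of 50: 1

1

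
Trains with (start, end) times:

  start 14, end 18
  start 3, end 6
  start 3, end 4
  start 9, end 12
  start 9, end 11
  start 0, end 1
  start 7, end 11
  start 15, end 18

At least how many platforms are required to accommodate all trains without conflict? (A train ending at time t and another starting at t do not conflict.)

The answer is the maximum number of intervals overlapping at any instant.
Events (time:±→running): 0:+→1 1:-→0 3:+→1 3:+→2 4:-→1 6:-→0 7:+→1 9:+→2 9:+→3 … peak 3.

3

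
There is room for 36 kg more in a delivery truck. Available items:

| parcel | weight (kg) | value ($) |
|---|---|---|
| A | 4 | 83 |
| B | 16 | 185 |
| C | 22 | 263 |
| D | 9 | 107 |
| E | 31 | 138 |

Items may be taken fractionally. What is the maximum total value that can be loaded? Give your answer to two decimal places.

Sort by value per unit weight and fill in that order.
Ratios (sorted): A 20.75, C 11.95, D 11.89, B 11.56, E 4.45
take A (4 @ 83); take C (22 @ 263); take D (9 @ 107); take 1/16 of B → 11.56. Capacity used 36/36.
Total value = 464.56

464.56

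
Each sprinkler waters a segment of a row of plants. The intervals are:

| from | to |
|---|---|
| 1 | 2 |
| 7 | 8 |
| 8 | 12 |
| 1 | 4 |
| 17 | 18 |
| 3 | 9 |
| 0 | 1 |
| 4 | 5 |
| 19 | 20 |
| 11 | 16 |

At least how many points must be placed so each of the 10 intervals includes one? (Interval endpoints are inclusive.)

6

Sorted: [0,1] [1,2] [1,4] [4,5] [7,8] [3,9] [8,12] [11,16] [17,18] [19,20]
{[0,1],[1,2],[1,4]} hit by 1; {[4,5]} hit by 5; {[7,8],[3,9],[8,12]} hit by 8; {[11,16]} hit by 16; {[17,18]} hit by 18; {[19,20]} hit by 20.
Points: 1, 5, 8, 16, 18, 20 (6 total).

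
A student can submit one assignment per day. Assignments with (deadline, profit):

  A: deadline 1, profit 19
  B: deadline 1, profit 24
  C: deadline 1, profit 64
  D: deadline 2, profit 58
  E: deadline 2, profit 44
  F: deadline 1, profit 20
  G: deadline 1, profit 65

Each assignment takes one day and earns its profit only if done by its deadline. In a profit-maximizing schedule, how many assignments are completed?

2

By profit: G(d1,65), C(d1,64), D(d2,58), E(d2,44), B(d1,24), F(d1,20), A(d1,19)
G→slot 1; C skipped; D→slot 2; E skipped; B skipped; F skipped; A skipped.
2 of 7 scheduled.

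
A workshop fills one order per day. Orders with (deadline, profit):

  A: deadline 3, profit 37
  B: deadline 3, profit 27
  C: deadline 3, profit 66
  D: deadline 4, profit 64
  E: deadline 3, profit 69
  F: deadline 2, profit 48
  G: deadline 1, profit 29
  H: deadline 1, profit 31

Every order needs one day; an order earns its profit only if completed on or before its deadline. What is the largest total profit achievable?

247

Sort by profit descending; place each in the latest free slot ≤ its deadline.
By profit: E(d3,69), C(d3,66), D(d4,64), F(d2,48), A(d3,37), H(d1,31), G(d1,29), B(d3,27)
E→slot 3; C→slot 2; D→slot 4; F→slot 1; A skipped; H skipped; G skipped; B skipped.
Profit = 48 + 66 + 69 + 64 = 247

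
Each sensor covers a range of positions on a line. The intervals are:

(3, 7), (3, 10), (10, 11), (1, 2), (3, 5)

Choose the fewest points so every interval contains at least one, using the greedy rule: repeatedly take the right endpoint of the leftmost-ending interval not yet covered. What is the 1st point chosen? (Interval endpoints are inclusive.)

2

Process intervals by earliest right end; each time one isn't hit yet, stab at its right endpoint.
Sorted: [1,2] [3,5] [3,7] [3,10] [10,11]
{[1,2]} hit by 2; {[3,5],[3,7],[3,10]} hit by 5; {[10,11]} hit by 11.
Points: 2, 5, 11 (3 total).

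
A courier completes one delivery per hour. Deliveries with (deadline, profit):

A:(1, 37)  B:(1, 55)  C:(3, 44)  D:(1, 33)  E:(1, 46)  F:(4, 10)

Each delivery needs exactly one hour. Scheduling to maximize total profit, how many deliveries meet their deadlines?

3

Sort by profit descending; place each in the latest free slot ≤ its deadline.
Profit order: B=55 E=46 C=44 A=37 D=33 F=10
Assign: B→slot 1, E skipped, C→slot 3, A skipped, D skipped, F→slot 4.
Slots: [1:B] [3:C] [4:F]
3 of 6 scheduled.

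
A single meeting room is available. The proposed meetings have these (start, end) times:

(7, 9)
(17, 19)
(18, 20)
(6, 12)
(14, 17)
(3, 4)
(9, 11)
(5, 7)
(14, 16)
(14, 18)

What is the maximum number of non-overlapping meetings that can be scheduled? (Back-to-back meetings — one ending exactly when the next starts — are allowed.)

Order by finish time; keep every interval that doesn't clash with the previous kept one.
Sorted by end: (3,4)  (5,7)  (7,9)  (9,11)  (6,12)  (14,16)  (14,17)  (14,18)  (17,19)  (18,20)
take (3,4); take (5,7); take (7,9); take (9,11); take (14,16); skip (14,18); take (17,19); skip (18,20).
Selected 6 meetings.

6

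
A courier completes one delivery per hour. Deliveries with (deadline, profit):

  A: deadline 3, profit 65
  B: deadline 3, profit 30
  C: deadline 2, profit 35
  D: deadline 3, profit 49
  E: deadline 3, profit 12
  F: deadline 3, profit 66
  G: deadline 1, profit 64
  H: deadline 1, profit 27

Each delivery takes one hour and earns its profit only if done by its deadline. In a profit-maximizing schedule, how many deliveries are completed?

3

Take jobs in profit order; each goes to the latest open slot no later than its deadline.
By profit: F(d3,66), A(d3,65), G(d1,64), D(d3,49), C(d2,35), B(d3,30), H(d1,27), E(d3,12)
F→slot 3; A→slot 2; G→slot 1; D skipped; C skipped; B skipped; H skipped; E skipped.
3 of 8 scheduled.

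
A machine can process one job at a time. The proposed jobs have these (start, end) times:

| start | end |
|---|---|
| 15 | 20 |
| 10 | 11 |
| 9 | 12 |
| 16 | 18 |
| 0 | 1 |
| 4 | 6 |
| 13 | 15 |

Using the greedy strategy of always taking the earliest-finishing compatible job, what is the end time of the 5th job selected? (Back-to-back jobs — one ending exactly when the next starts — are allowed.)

Greedy by earliest finish: after sorting by end time, pick each interval compatible with the last pick.
By end time: (0,1), (4,6), (10,11), (9,12), (13,15), (16,18), (15,20).
Pick (0,1); next start ≥ 1 → (4,6); next start ≥ 6 → (10,11); next start ≥ 11 → (13,15); next start ≥ 15 → (16,18).
Selected: (0,1) (4,6) (10,11) (13,15) (16,18)

18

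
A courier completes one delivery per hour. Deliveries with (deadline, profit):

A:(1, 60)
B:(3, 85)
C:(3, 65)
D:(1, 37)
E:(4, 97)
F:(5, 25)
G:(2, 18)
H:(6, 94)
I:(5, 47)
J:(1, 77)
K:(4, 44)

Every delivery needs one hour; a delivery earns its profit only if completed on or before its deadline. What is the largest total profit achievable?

Sort by profit descending; place each in the latest free slot ≤ its deadline.
By profit: E(d4,97), H(d6,94), B(d3,85), J(d1,77), C(d3,65), A(d1,60), I(d5,47), K(d4,44), D(d1,37), F(d5,25), G(d2,18)
E→slot 4; H→slot 6; B→slot 3; J→slot 1; C→slot 2; A skipped; I→slot 5; K skipped; D skipped; F skipped; G skipped.
Profit = 77 + 65 + 85 + 97 + 47 + 94 = 465

465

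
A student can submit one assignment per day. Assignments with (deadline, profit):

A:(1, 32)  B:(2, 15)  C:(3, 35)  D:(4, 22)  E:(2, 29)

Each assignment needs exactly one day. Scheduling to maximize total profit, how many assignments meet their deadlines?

Sort by profit descending; place each in the latest free slot ≤ its deadline.
Profit order: C=35 A=32 E=29 D=22 B=15
Assign: C→slot 3, A→slot 1, E→slot 2, D→slot 4, B skipped.
Slots: [1:A] [2:E] [3:C] [4:D]
4 of 5 scheduled.

4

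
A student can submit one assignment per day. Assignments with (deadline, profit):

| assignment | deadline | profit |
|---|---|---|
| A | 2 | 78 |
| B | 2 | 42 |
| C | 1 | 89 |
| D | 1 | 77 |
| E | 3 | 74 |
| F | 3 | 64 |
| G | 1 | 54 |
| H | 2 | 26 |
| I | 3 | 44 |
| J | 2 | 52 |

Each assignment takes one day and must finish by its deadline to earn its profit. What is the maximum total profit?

241

Take jobs in profit order; each goes to the latest open slot no later than its deadline.
Profit order: C=89 A=78 D=77 E=74 F=64 G=54 J=52 I=44 B=42 H=26
Assign: C→slot 1, A→slot 2, D skipped, E→slot 3, F skipped, G skipped, J skipped, I skipped, B skipped, H skipped.
Slots: [1:C] [2:A] [3:E]
Profit = 89 + 78 + 74 = 241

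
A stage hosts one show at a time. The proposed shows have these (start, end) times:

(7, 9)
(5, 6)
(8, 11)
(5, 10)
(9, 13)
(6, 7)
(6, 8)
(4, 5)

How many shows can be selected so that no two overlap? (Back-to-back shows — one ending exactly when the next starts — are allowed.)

Sorted by end: (4,5)  (5,6)  (6,7)  (6,8)  (7,9)  (5,10)  (8,11)  (9,13)
take (4,5); take (5,6); take (6,7); take (7,9); take (9,13).
Selected 5 shows.

5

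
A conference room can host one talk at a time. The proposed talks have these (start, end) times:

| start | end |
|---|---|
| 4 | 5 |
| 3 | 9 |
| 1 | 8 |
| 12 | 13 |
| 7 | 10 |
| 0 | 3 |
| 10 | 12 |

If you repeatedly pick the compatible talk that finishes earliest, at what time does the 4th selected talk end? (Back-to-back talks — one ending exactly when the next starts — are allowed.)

Sorted by end: (0,3)  (4,5)  (1,8)  (3,9)  (7,10)  (10,12)  (12,13)
take (0,3); take (4,5); skip (1,8); skip (3,9); take (7,10); take (10,12); take (12,13).
Selected: (0,3) (4,5) (7,10) (10,12) (12,13)

12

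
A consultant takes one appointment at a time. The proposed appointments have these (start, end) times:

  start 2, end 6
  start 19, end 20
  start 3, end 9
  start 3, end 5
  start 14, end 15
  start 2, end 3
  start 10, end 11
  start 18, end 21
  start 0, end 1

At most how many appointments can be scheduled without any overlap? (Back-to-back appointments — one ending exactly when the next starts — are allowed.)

6

Order by finish time; keep every interval that doesn't clash with the previous kept one.
Sorted by end: (0,1)  (2,3)  (3,5)  (2,6)  (3,9)  (10,11)  (14,15)  (19,20)  (18,21)
take (0,1); take (2,3); take (3,5); skip (3,9); take (10,11); take (14,15); take (19,20).
Selected 6 appointments.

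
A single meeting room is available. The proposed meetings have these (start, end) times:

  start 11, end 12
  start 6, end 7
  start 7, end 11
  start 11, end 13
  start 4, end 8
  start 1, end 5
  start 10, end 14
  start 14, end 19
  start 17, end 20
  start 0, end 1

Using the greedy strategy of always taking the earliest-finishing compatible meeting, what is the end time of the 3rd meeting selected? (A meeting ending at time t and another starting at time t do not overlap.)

7

Sorted by end: (0,1)  (1,5)  (6,7)  (4,8)  (7,11)  (11,12)  (11,13)  (10,14)  (14,19)  (17,20)
take (0,1); take (1,5); take (6,7); skip (4,8); take (7,11); take (11,12); skip (10,14); take (14,19).
Selected: (0,1) (1,5) (6,7) (7,11) (11,12) (14,19)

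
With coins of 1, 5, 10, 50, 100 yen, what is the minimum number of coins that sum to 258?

7

Greedy: take as many of the largest coin as possible, then repeat with the remainder.
258 = 2×100 + 1×50 + 1×5 + 3×1
Total coins = 2 + 1 + 1 + 3 = 7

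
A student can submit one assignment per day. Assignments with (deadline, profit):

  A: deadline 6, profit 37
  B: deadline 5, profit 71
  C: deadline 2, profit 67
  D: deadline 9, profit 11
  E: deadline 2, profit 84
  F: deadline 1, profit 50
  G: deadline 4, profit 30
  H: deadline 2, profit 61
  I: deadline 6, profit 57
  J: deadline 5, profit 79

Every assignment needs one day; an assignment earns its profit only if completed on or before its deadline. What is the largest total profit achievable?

Sort by profit descending; place each in the latest free slot ≤ its deadline.
Profit order: E=84 J=79 B=71 C=67 H=61 I=57 F=50 A=37 G=30 D=11
Assign: E→slot 2, J→slot 5, B→slot 4, C→slot 1, H skipped, I→slot 6, F skipped, A→slot 3, G skipped, D→slot 9.
Slots: [1:C] [2:E] [3:A] [4:B] [5:J] [6:I] [9:D]
Profit = 67 + 84 + 37 + 71 + 79 + 57 + 11 = 406

406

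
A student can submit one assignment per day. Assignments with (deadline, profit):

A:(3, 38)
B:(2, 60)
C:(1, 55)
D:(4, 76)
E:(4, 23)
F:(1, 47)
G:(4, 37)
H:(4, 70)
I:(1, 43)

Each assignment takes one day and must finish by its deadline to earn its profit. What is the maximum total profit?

261

Profit order: D=76 H=70 B=60 C=55 F=47 I=43 A=38 G=37 E=23
Assign: D→slot 4, H→slot 3, B→slot 2, C→slot 1, F skipped, I skipped, A skipped, G skipped, E skipped.
Slots: [1:C] [2:B] [3:H] [4:D]
Profit = 55 + 60 + 70 + 76 = 261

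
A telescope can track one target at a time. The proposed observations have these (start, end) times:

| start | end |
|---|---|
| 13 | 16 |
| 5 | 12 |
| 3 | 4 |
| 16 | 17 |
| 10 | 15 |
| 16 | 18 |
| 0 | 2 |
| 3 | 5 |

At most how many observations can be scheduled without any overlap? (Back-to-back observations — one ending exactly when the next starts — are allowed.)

Greedy by earliest finish: after sorting by end time, pick each interval compatible with the last pick.
By end time: (0,2), (3,4), (3,5), (5,12), (10,15), (13,16), (16,17), (16,18).
Pick (0,2); next start ≥ 2 → (3,4); next start ≥ 4 → (5,12); next start ≥ 12 → (13,16); next start ≥ 16 → (16,17).
Selected 5 observations.

5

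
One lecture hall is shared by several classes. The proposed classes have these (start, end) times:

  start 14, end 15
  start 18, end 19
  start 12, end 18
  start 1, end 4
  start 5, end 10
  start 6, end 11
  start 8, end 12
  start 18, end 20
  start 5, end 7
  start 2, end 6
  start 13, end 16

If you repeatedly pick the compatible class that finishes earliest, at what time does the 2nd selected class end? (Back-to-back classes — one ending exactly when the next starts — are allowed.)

Greedy by earliest finish: after sorting by end time, pick each interval compatible with the last pick.
By end time: (1,4), (2,6), (5,7), (5,10), (6,11), (8,12), (14,15), (13,16), (12,18), (18,19), (18,20).
Pick (1,4); next start ≥ 4 → (5,7); next start ≥ 7 → (8,12); next start ≥ 12 → (14,15); next start ≥ 15 → (18,19).
Selected: (1,4) (5,7) (8,12) (14,15) (18,19)

7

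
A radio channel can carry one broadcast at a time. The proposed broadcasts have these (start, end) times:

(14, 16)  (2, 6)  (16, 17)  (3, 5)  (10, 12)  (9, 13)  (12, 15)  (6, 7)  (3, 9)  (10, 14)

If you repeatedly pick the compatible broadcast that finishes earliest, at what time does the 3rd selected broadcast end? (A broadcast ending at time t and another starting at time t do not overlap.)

12

Greedy by earliest finish: after sorting by end time, pick each interval compatible with the last pick.
Sorted by end: (3,5)  (2,6)  (6,7)  (3,9)  (10,12)  (9,13)  (10,14)  (12,15)  (14,16)  (16,17)
take (3,5); skip (2,6); take (6,7); take (10,12); take (12,15); take (16,17).
Selected: (3,5) (6,7) (10,12) (12,15) (16,17)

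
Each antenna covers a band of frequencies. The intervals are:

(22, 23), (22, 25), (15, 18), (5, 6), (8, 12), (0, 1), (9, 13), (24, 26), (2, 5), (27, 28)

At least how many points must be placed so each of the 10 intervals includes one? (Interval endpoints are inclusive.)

Process intervals by earliest right end; each time one isn't hit yet, stab at its right endpoint.
By right end: [0,1]  [2,5]  [5,6]  [8,12]  [9,13]  [15,18]  [22,23]  [22,25]  [24,26]  [27,28]
[0,1] uncovered → point at 1; [2,5] uncovered → point at 5; [8,12] uncovered → point at 12; [15,18] uncovered → point at 18; [22,23] uncovered → point at 23; [24,26] uncovered → point at 26; [27,28] uncovered → point at 28.
Points: 1, 5, 12, 18, 23, 26, 28 (7 total).

7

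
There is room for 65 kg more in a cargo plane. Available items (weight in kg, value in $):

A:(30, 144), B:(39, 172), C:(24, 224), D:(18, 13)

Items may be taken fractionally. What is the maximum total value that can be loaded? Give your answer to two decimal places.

416.51

Greedy by value/weight ratio, highest first.
Order: C (224/24=9.33) > A (144/30=4.80) > B (172/39=4.41) > D (13/18=0.72)
Fill: take C (24 @ 224) → take A (30 @ 144) → take 11/39 of B → 48.51; 65/65 used.
Total value = 416.51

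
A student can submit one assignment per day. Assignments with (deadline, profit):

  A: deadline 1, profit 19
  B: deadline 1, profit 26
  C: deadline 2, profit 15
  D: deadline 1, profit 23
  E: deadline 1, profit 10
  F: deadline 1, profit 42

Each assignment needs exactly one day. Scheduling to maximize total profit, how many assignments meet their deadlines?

2

Profit order: F=42 B=26 D=23 A=19 C=15 E=10
Assign: F→slot 1, B skipped, D skipped, A skipped, C→slot 2, E skipped.
Slots: [1:F] [2:C]
2 of 6 scheduled.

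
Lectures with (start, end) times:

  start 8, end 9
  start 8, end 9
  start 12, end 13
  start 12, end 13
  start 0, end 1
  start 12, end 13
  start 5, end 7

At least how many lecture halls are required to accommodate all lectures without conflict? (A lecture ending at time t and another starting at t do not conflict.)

Count concurrent intervals with a sweep; the peak is the room count.
starts: [0, 5, 8, 8, 12, 12, 12]
ends:   [1, 7, 9, 9, 13, 13, 13]
s0→1 e1→0 s5→1 e7→0 s8→1 s8→2 e9→1 e9→0 s12→1 s12→2 s12→3  — peak 3.

3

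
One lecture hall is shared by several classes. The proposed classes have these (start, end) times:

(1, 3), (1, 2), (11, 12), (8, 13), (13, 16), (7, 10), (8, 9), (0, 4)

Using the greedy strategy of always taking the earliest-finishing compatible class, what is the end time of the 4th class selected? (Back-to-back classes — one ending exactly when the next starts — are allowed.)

16

Sort by end time and greedily take each interval whose start is ≥ the last chosen end.
Sorted by end: (1,2)  (1,3)  (0,4)  (8,9)  (7,10)  (11,12)  (8,13)  (13,16)
take (1,2); take (8,9); take (11,12); take (13,16).
Selected: (1,2) (8,9) (11,12) (13,16)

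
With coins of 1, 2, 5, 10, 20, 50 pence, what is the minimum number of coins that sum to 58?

4

58 = 1×50 + 1×5 + 1×2 + 1×1
Total coins = 1 + 1 + 1 + 1 = 4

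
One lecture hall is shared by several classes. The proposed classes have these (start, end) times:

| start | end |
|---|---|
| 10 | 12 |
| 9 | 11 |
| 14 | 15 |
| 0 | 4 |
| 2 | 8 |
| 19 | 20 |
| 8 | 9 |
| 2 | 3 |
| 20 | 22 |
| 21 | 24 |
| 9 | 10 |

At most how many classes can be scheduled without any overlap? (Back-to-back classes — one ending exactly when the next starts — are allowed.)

7

Greedy by earliest finish: after sorting by end time, pick each interval compatible with the last pick.
Sorted by end: (2,3)  (0,4)  (2,8)  (8,9)  (9,10)  (9,11)  (10,12)  (14,15)  (19,20)  (20,22)  (21,24)
take (2,3); skip (0,4); skip (2,8); take (8,9); take (9,10); take (10,12); take (14,15); take (19,20); take (20,22).
Selected 7 classes.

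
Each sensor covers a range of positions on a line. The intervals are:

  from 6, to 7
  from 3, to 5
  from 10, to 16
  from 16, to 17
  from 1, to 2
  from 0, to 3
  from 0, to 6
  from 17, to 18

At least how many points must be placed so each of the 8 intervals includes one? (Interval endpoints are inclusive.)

5

Process intervals by earliest right end; each time one isn't hit yet, stab at its right endpoint.
Sorted: [1,2] [0,3] [3,5] [0,6] [6,7] [10,16] [16,17] [17,18]
{[1,2],[0,3]} hit by 2; {[3,5],[0,6]} hit by 5; {[6,7]} hit by 7; {[10,16],[16,17]} hit by 16; {[17,18]} hit by 18.
Points: 2, 5, 7, 16, 18 (5 total).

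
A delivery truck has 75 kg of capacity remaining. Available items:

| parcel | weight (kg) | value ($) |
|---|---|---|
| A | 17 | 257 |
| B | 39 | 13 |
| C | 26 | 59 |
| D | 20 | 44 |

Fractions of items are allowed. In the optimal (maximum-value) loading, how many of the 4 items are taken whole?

3

Sort by value per unit weight and fill in that order.
Ratios (sorted): A 15.12, C 2.27, D 2.20, B 0.33
take A (17 @ 257); take C (26 @ 59); take D (20 @ 44); take 12/39 of B → 4.00. Capacity used 75/75.
3 item(s) taken whole; one partial (take 12/39 of B).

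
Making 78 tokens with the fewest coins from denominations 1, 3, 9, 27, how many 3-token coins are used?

2

78 − 2×27→24 − 2×9→6 − 2×3→0
Count of 3: 2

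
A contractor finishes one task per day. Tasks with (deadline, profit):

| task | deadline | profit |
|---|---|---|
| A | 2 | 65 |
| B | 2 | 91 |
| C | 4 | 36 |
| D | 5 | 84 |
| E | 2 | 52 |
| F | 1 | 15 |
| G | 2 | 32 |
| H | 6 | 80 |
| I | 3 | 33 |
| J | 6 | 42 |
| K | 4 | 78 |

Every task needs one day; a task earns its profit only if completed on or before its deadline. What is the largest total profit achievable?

Take jobs in profit order; each goes to the latest open slot no later than its deadline.
By profit: B(d2,91), D(d5,84), H(d6,80), K(d4,78), A(d2,65), E(d2,52), J(d6,42), C(d4,36), I(d3,33), G(d2,32), F(d1,15)
B→slot 2; D→slot 5; H→slot 6; K→slot 4; A→slot 1; E skipped; J→slot 3; C skipped; I skipped; G skipped; F skipped.
Profit = 65 + 91 + 42 + 78 + 84 + 80 = 440

440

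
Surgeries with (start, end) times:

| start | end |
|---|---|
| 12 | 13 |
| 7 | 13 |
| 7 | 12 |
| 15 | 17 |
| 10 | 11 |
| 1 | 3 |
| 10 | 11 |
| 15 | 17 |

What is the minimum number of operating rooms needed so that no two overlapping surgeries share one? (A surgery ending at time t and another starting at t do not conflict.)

The answer is the maximum number of intervals overlapping at any instant.
starts: [1, 7, 7, 10, 10, 12, 15, 15]
ends:   [3, 11, 11, 12, 13, 13, 17, 17]
s1→1 e3→0 s7→1 s7→2 s10→3 s10→4  — peak 4.

4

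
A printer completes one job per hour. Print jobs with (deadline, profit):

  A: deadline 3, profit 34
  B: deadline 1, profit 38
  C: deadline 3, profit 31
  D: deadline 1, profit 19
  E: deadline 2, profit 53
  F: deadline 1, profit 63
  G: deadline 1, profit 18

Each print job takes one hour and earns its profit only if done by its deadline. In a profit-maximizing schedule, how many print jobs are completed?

Sort by profit descending; place each in the latest free slot ≤ its deadline.
By profit: F(d1,63), E(d2,53), B(d1,38), A(d3,34), C(d3,31), D(d1,19), G(d1,18)
F→slot 1; E→slot 2; B skipped; A→slot 3; C skipped; D skipped; G skipped.
3 of 7 scheduled.

3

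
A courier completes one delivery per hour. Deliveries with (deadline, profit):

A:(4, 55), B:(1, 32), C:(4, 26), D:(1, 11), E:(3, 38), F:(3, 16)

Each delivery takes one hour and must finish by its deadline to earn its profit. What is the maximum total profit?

Take jobs in profit order; each goes to the latest open slot no later than its deadline.
By profit: A(d4,55), E(d3,38), B(d1,32), C(d4,26), F(d3,16), D(d1,11)
A→slot 4; E→slot 3; B→slot 1; C→slot 2; F skipped; D skipped.
Profit = 32 + 26 + 38 + 55 = 151

151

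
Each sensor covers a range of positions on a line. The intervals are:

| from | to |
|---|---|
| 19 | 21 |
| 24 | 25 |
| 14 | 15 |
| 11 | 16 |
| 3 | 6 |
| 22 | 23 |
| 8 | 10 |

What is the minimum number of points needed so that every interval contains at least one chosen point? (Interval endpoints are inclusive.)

6

Process intervals by earliest right end; each time one isn't hit yet, stab at its right endpoint.
Sorted: [3,6] [8,10] [14,15] [11,16] [19,21] [22,23] [24,25]
{[3,6]} hit by 6; {[8,10]} hit by 10; {[14,15],[11,16]} hit by 15; {[19,21]} hit by 21; {[22,23]} hit by 23; {[24,25]} hit by 25.
Points: 6, 10, 15, 21, 23, 25 (6 total).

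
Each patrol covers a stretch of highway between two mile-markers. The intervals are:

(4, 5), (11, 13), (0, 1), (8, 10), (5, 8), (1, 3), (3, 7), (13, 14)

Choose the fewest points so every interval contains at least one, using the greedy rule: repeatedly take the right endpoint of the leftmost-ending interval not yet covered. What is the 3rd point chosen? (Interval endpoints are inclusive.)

10

Sort by right endpoint; whenever an interval is uncovered, place a point at its right end.
By right end: [0,1]  [1,3]  [4,5]  [3,7]  [5,8]  [8,10]  [11,13]  [13,14]
[0,1] uncovered → point at 1; [4,5] uncovered → point at 5; [8,10] uncovered → point at 10; [11,13] uncovered → point at 13.
Points: 1, 5, 10, 13 (4 total).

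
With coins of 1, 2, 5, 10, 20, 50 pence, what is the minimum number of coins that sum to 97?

97 − 1×50→47 − 2×20→7 − 1×5→2 − 1×2→0
Total coins = 1 + 2 + 1 + 1 = 5

5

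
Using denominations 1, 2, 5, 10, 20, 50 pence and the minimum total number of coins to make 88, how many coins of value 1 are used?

1

Use the largest denomination that fits, subtract, and repeat.
88 = 1×50 + 1×20 + 1×10 + 1×5 + 1×2 + 1×1
Count of 1: 1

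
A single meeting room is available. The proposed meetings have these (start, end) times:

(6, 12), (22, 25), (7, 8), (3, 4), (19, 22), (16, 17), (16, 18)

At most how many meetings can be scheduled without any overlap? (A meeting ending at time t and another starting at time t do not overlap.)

Greedy by earliest finish: after sorting by end time, pick each interval compatible with the last pick.
Sorted by end: (3,4)  (7,8)  (6,12)  (16,17)  (16,18)  (19,22)  (22,25)
take (3,4); take (7,8); take (16,17); skip (16,18); take (19,22); take (22,25).
Selected 5 meetings.

5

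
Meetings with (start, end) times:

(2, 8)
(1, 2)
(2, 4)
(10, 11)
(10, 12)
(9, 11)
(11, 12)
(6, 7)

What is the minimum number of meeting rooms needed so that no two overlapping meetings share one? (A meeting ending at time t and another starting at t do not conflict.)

Count concurrent intervals with a sweep; the peak is the room count.
starts: [1, 2, 2, 6, 9, 10, 10, 11]
ends:   [2, 4, 7, 8, 11, 11, 12, 12]
s1→1 e2→0 s2→1 s2→2 e4→1 s6→2 e7→1 e8→0 s9→1 s10→2 s10→3  — peak 3.

3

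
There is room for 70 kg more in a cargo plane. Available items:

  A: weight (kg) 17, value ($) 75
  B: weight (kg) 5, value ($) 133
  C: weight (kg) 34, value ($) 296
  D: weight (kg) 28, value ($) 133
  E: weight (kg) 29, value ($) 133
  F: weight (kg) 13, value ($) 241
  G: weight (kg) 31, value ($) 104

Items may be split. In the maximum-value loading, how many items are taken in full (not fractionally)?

Greedy by value/weight ratio, highest first.
Ratios (sorted): B 26.60, F 18.54, C 8.71, D 4.75, E 4.59, A 4.41, G 3.35
take B (5 @ 133); take F (13 @ 241); take C (34 @ 296); take 18/28 of D → 85.50. Capacity used 70/70.
3 item(s) taken whole; one partial (take 18/28 of D).

3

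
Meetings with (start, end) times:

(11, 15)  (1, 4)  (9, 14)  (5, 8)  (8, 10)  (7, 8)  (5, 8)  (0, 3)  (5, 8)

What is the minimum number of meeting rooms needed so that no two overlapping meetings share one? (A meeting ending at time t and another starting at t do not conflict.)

The answer is the maximum number of intervals overlapping at any instant.
Events (time:±→running): 0:+→1 1:+→2 3:-→1 4:-→0 5:+→1 5:+→2 5:+→3 7:+→4 … peak 4.

4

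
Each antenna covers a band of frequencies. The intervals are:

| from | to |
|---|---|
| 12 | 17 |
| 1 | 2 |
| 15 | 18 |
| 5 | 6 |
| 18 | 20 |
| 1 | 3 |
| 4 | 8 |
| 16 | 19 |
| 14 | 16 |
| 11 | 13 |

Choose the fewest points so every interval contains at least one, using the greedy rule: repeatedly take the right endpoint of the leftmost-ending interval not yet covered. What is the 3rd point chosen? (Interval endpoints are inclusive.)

13

Sort by right endpoint; whenever an interval is uncovered, place a point at its right end.
Sorted: [1,2] [1,3] [5,6] [4,8] [11,13] [14,16] [12,17] [15,18] [16,19] [18,20]
{[1,2],[1,3]} hit by 2; {[5,6],[4,8]} hit by 6; {[11,13]} hit by 13; {[14,16],[12,17],[15,18],[16,19]} hit by 16; {[18,20]} hit by 20.
Points: 2, 6, 13, 16, 20 (5 total).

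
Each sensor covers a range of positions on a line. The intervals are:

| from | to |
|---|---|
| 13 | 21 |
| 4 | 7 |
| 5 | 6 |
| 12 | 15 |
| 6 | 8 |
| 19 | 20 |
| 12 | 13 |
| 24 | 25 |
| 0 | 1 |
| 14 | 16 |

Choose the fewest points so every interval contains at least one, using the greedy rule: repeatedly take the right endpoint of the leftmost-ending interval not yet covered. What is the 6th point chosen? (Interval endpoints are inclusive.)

25

Sorted: [0,1] [5,6] [4,7] [6,8] [12,13] [12,15] [14,16] [19,20] [13,21] [24,25]
{[0,1]} hit by 1; {[5,6],[4,7],[6,8]} hit by 6; {[12,13],[12,15]} hit by 13; {[14,16]} hit by 16; {[19,20],[13,21]} hit by 20; {[24,25]} hit by 25.
Points: 1, 6, 13, 16, 20, 25 (6 total).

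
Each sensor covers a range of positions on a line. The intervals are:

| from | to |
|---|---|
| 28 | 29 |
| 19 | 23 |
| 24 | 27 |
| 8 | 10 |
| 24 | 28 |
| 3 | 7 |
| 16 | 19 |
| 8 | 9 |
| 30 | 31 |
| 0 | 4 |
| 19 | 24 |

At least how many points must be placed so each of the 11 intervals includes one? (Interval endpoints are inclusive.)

6

Process intervals by earliest right end; each time one isn't hit yet, stab at its right endpoint.
By right end: [0,4]  [3,7]  [8,9]  [8,10]  [16,19]  [19,23]  [19,24]  [24,27]  [24,28]  [28,29]  [30,31]
[0,4] uncovered → point at 4; [8,9] uncovered → point at 9; [16,19] uncovered → point at 19; [24,27] uncovered → point at 27; [28,29] uncovered → point at 29; [30,31] uncovered → point at 31.
Points: 4, 9, 19, 27, 29, 31 (6 total).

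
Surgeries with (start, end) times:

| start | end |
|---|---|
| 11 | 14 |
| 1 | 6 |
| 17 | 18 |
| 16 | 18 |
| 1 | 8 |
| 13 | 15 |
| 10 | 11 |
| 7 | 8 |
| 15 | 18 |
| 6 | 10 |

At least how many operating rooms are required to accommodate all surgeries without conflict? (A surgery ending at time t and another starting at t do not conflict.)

3

Count concurrent intervals with a sweep; the peak is the room count.
starts: [1, 1, 6, 7, 10, 11, 13, 15, 16, 17]
ends:   [6, 8, 8, 10, 11, 14, 15, 18, 18, 18]
s1→1 s1→2 e6→1 s6→2 s7→3  — peak 3.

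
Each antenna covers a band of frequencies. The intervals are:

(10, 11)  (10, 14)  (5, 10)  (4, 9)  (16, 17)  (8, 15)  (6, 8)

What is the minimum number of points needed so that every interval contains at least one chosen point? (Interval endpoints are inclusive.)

3

Process intervals by earliest right end; each time one isn't hit yet, stab at its right endpoint.
By right end: [6,8]  [4,9]  [5,10]  [10,11]  [10,14]  [8,15]  [16,17]
[6,8] uncovered → point at 8; [10,11] uncovered → point at 11; [16,17] uncovered → point at 17.
Points: 8, 11, 17 (3 total).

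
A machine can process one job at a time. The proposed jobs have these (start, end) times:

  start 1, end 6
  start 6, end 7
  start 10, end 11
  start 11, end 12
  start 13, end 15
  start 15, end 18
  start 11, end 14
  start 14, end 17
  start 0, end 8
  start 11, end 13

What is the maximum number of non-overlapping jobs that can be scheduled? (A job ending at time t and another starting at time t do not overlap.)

Sorted by end: (1,6)  (6,7)  (0,8)  (10,11)  (11,12)  (11,13)  (11,14)  (13,15)  (14,17)  (15,18)
take (1,6); take (6,7); take (10,11); take (11,12); skip (11,14); take (13,15); take (15,18).
Selected 6 jobs.

6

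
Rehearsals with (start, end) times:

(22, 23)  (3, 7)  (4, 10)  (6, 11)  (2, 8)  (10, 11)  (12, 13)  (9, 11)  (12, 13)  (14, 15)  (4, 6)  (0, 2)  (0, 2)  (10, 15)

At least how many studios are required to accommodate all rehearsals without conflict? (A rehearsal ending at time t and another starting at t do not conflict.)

4

Count concurrent intervals with a sweep; the peak is the room count.
Events (time:±→running): 0:+→1 0:+→2 2:-→1 2:-→0 2:+→1 3:+→2 4:+→3 4:+→4 … peak 4.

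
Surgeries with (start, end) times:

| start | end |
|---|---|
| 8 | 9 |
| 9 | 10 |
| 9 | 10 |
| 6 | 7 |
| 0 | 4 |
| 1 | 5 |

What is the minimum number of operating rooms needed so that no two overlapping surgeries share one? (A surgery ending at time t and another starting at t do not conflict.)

The answer is the maximum number of intervals overlapping at any instant.
Events (time:±→running): 0:+→1 1:+→2 … peak 2.

2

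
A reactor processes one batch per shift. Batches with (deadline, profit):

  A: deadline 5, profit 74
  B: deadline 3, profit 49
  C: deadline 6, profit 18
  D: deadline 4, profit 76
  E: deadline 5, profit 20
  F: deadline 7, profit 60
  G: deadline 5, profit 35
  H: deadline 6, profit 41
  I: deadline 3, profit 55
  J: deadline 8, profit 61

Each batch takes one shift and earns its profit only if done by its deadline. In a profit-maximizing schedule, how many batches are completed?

8

Take jobs in profit order; each goes to the latest open slot no later than its deadline.
By profit: D(d4,76), A(d5,74), J(d8,61), F(d7,60), I(d3,55), B(d3,49), H(d6,41), G(d5,35), E(d5,20), C(d6,18)
D→slot 4; A→slot 5; J→slot 8; F→slot 7; I→slot 3; B→slot 2; H→slot 6; G→slot 1; E skipped; C skipped.
8 of 10 scheduled.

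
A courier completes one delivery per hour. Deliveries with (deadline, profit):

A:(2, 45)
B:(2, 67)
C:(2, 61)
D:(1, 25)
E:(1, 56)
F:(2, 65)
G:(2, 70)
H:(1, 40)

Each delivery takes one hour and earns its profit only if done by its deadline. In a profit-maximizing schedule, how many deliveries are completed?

2

Sort by profit descending; place each in the latest free slot ≤ its deadline.
Profit order: G=70 B=67 F=65 C=61 E=56 A=45 H=40 D=25
Assign: G→slot 2, B→slot 1, F skipped, C skipped, E skipped, A skipped, H skipped, D skipped.
Slots: [1:B] [2:G]
2 of 8 scheduled.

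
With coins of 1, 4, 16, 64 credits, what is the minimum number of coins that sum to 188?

188 − 2×64→60 − 3×16→12 − 3×4→0
Total coins = 2 + 3 + 3 = 8

8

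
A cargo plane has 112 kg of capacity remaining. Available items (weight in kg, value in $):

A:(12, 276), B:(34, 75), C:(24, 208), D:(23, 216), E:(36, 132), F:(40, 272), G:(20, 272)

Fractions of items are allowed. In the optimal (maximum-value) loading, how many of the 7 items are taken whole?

Sort by value per unit weight and fill in that order.
Order: A (276/12=23.00) > G (272/20=13.60) > D (216/23=9.39) > C (208/24=8.67) > F (272/40=6.80) > E (132/36=3.67) > B (75/34=2.21)
Fill: take A (12 @ 276) → take G (20 @ 272) → take D (23 @ 216) → take C (24 @ 208) → take 33/40 of F → 224.40; 112/112 used.
4 item(s) taken whole; one partial (take 33/40 of F).

4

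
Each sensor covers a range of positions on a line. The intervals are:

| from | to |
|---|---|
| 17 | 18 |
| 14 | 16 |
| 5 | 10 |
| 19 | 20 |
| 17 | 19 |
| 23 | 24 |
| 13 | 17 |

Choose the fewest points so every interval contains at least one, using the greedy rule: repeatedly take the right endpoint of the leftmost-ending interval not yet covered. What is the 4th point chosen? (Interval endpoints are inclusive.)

Sort by right endpoint; whenever an interval is uncovered, place a point at its right end.
Sorted: [5,10] [14,16] [13,17] [17,18] [17,19] [19,20] [23,24]
{[5,10]} hit by 10; {[14,16],[13,17]} hit by 16; {[17,18],[17,19]} hit by 18; {[19,20]} hit by 20; {[23,24]} hit by 24.
Points: 10, 16, 18, 20, 24 (5 total).

20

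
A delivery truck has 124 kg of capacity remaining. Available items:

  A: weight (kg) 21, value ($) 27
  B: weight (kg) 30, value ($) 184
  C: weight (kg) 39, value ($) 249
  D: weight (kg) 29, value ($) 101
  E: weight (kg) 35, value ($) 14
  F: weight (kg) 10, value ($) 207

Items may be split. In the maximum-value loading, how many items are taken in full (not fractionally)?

Sort by value per unit weight and fill in that order.
Order: F (207/10=20.70) > C (249/39=6.38) > B (184/30=6.13) > D (101/29=3.48) > A (27/21=1.29) > E (14/35=0.40)
Fill: take F (10 @ 207) → take C (39 @ 249) → take B (30 @ 184) → take D (29 @ 101) → take 16/21 of A → 20.57; 124/124 used.
4 item(s) taken whole; one partial (take 16/21 of A).

4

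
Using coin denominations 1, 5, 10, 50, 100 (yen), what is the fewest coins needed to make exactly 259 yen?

Use the largest denomination that fits, subtract, and repeat.
259 − 2×100→59 − 1×50→9 − 1×5→4 − 4×1→0
Total coins = 2 + 1 + 1 + 4 = 8

8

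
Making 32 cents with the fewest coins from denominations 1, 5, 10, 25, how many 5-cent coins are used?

Greedy: take as many of the largest coin as possible, then repeat with the remainder.
32 = 1×25 + 1×5 + 2×1
Count of 5: 1

1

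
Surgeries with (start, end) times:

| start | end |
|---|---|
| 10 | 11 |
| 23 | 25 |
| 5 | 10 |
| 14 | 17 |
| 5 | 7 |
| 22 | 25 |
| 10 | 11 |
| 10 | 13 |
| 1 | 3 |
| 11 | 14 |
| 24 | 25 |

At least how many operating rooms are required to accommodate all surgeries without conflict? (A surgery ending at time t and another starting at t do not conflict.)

Events (time:±→running): 1:+→1 3:-→0 5:+→1 5:+→2 7:-→1 10:-→0 10:+→1 10:+→2 10:+→3 … peak 3.

3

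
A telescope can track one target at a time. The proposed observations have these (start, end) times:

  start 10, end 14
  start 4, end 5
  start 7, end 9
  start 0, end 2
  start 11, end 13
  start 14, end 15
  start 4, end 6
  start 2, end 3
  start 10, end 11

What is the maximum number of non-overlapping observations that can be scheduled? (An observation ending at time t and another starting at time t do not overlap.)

7

Sort by end time and greedily take each interval whose start is ≥ the last chosen end.
By end time: (0,2), (2,3), (4,5), (4,6), (7,9), (10,11), (11,13), (10,14), (14,15).
Pick (0,2); next start ≥ 2 → (2,3); next start ≥ 3 → (4,5); next start ≥ 5 → (7,9); next start ≥ 9 → (10,11); next start ≥ 11 → (11,13); next start ≥ 13 → (14,15).
Selected 7 observations.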